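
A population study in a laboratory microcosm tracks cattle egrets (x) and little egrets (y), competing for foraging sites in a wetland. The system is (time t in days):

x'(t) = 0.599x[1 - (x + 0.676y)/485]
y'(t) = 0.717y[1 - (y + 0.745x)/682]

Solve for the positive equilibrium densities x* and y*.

Setting both brackets to zero gives the nullclines x + 0.676y = 485 and 0.745x + y = 682.
Substituting y = 682 - 0.745x into the first: x(1 - 0.676·0.745) = 485 - 0.676·682.
So x* = 24/0.496 = 48.3, and then y* = 682 - 0.745·48.3 = 646.

x* ≈ 48.3, y* ≈ 646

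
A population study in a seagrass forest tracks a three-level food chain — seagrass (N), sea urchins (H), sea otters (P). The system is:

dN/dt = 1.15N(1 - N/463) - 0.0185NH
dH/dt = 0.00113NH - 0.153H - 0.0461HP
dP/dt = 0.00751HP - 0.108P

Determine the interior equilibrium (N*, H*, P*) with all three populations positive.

From dP/dt = 0: 0.00751H* = 0.108, so H* = 14.4.
From dN/dt = 0: 1.15(1 - N*/463) = 0.0185·14.4, giving N* = 463·(1 - 0.231) = 356.
From dH/dt = 0: 0.00113·356 - 0.153 = 0.0461P*, so P* = 0.249/0.0461 = 5.4.

N* ≈ 356, H* ≈ 14.4, P* ≈ 5.4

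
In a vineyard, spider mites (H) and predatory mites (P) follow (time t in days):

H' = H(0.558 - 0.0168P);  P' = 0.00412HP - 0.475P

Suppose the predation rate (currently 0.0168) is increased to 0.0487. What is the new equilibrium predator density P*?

P* ≈ 11.5

At the interior fixed point, setting dH/dt = 0 with H > 0 fixes P* = (prey growth rate)/(HP coefficient) — independent of the other coefficients.
With the change, P* = 0.558/0.0487 = 11.5; it falls from 33.2.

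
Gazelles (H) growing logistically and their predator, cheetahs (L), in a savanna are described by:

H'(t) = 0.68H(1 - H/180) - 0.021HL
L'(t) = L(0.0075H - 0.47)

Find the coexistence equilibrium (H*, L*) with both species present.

H* ≈ 62.7, L* ≈ 21.1

From dL/dt = 0 with L > 0: 0.0075H* = 0.47, so H* = 62.7.
Substitute into dH/dt = 0: 0.68(1 - 62.7/180) = 0.021L*.
The bracket is 0.652, giving L* = 0.443/0.021 = 21.1.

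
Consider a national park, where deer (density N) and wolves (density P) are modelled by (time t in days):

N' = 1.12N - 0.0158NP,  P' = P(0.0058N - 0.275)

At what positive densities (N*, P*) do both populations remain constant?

Set dP/dt = 0 with P > 0: 0.0058N - 0.275 = 0, so N* = 0.275/0.0058 = 47.4.
Set dN/dt = 0 with N > 0: 1.12 - 0.0158P = 0, so P* = 1.12/0.0158 = 70.9.

N* ≈ 47.4, P* ≈ 70.9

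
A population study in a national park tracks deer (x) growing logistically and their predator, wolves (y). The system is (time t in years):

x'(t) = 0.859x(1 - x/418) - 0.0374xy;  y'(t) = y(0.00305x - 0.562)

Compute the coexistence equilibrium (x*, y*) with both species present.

x* ≈ 184, y* ≈ 12.8

From dy/dt = 0 with y > 0: 0.00305x* = 0.562, so x* = 184.
Substitute into dx/dt = 0: 0.859(1 - 184/418) = 0.0374y*.
The bracket is 0.559, giving y* = 0.48/0.0374 = 12.8.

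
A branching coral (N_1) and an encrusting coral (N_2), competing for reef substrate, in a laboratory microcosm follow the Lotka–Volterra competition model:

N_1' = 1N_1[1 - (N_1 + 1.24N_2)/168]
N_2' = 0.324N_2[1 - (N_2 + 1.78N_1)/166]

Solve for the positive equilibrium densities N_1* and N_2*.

Setting both brackets to zero gives the nullclines N_1 + 1.24N_2 = 168 and 1.78N_1 + N_2 = 166.
Substituting N_2 = 166 - 1.78N_1 into the first: N_1(1 - 1.24·1.78) = 168 - 1.24·166.
So N_1* = -37.8/-1.21 = 31.3, and then N_2* = 166 - 1.78·31.3 = 110.

N_1* ≈ 31.3, N_2* ≈ 110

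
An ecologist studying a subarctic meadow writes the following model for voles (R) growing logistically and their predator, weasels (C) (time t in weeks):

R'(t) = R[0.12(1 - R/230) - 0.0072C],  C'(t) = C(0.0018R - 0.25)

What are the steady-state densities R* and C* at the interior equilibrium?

R* ≈ 139, C* ≈ 6.6

From dC/dt = 0 with C > 0: 0.0018R* = 0.25, so R* = 139.
Substitute into dR/dt = 0: 0.12(1 - 139/230) = 0.0072C*.
The bracket is 0.396, giving C* = 0.0475/0.0072 = 6.6.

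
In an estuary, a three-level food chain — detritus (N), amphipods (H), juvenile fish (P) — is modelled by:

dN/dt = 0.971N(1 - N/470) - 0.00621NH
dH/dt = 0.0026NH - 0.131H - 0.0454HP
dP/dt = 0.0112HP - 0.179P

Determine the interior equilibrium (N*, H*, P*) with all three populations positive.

N* ≈ 422, H* ≈ 16, P* ≈ 21.3

From dP/dt = 0: 0.0112H* = 0.179, so H* = 16.
From dN/dt = 0: 0.971(1 - N*/470) = 0.00621·16, giving N* = 470·(1 - 0.102) = 422.
From dH/dt = 0: 0.0026·422 - 0.131 = 0.0454P*, so P* = 0.966/0.0454 = 21.3.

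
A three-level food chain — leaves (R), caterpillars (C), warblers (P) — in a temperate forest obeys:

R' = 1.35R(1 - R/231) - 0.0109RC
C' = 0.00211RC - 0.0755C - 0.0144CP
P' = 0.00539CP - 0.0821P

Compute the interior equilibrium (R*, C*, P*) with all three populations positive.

From dP/dt = 0: 0.00539C* = 0.0821, so C* = 15.2.
From dR/dt = 0: 1.35(1 - R*/231) = 0.0109·15.2, giving R* = 231·(1 - 0.123) = 203.
From dC/dt = 0: 0.00211·203 - 0.0755 = 0.0144P*, so P* = 0.352/0.0144 = 24.4.

R* ≈ 203, C* ≈ 15.2, P* ≈ 24.4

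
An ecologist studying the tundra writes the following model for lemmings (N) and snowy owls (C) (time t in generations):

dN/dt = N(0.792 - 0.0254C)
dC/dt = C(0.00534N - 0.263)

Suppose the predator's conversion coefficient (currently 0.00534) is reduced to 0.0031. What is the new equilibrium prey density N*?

At the interior fixed point, setting dC/dt = 0 with C > 0 fixes N* = (predator death rate)/(NC coefficient) — independent of the other coefficients.
With the change, N* = 0.263/0.0031 = 84.8; it rises from 49.3.

N* ≈ 84.8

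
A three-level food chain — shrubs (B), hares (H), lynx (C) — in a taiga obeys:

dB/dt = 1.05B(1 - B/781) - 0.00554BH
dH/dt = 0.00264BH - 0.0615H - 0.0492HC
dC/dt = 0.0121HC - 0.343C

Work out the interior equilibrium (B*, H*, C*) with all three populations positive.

B* ≈ 664, H* ≈ 28.3, C* ≈ 34.4

From dC/dt = 0: 0.0121H* = 0.343, so H* = 28.3.
From dB/dt = 0: 1.05(1 - B*/781) = 0.00554·28.3, giving B* = 781·(1 - 0.15) = 664.
From dH/dt = 0: 0.00264·664 - 0.0615 = 0.0492C*, so C* = 1.69/0.0492 = 34.4.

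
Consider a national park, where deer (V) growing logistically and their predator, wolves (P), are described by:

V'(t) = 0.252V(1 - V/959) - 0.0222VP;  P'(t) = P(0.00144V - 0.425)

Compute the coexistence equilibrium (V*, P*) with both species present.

V* ≈ 295, P* ≈ 7.86

From dP/dt = 0 with P > 0: 0.00144V* = 0.425, so V* = 295.
Substitute into dV/dt = 0: 0.252(1 - 295/959) = 0.0222P*.
The bracket is 0.692, giving P* = 0.174/0.0222 = 7.86.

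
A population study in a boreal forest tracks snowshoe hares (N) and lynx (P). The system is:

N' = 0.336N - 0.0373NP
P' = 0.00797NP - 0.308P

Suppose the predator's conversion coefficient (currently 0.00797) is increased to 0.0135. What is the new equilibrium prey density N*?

N* ≈ 22.8

At the interior fixed point, setting dP/dt = 0 with P > 0 fixes N* = (predator death rate)/(NP coefficient) — independent of the other coefficients.
With the change, N* = 0.308/0.0135 = 22.8; it falls from 38.6.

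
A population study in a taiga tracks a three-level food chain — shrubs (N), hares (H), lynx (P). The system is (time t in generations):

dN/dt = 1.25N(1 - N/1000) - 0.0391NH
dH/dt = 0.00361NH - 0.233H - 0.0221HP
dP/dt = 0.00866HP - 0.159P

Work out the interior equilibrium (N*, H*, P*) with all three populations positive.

From dP/dt = 0: 0.00866H* = 0.159, so H* = 18.4.
From dN/dt = 0: 1.25(1 - N*/1000) = 0.0391·18.4, giving N* = 1000·(1 - 0.574) = 426.
From dH/dt = 0: 0.00361·426 - 0.233 = 0.0221P*, so P* = 1.3/0.0221 = 59.

N* ≈ 426, H* ≈ 18.4, P* ≈ 59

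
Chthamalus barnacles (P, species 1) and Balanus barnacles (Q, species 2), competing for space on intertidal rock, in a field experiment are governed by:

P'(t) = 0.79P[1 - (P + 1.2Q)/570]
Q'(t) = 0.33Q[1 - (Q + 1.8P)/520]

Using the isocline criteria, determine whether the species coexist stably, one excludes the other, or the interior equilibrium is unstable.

Compare the nullcline intercepts: K1/α12 = 570/1.2 = 475 < K2 = 520; K2/α21 = 520/1.8 = 289 < K1 = 570.
Since both are reversed, neither can invade when rare; the interior point is a saddle.

unstable coexistence (outcome depends on initial conditions)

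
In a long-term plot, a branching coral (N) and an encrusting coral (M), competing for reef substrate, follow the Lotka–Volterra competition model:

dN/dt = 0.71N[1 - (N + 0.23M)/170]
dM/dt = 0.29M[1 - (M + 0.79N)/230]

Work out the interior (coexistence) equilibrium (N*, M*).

N* ≈ 143, M* ≈ 117

Setting both brackets to zero gives the nullclines N + 0.23M = 170 and 0.79N + M = 230.
Substituting M = 230 - 0.79N into the first: N(1 - 0.23·0.79) = 170 - 0.23·230.
So N* = 117/0.818 = 143, and then M* = 230 - 0.79·143 = 117.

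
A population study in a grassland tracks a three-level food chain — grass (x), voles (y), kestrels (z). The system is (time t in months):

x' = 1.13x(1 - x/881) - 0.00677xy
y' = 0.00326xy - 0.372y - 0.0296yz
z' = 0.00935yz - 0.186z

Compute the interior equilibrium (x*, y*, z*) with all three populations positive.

x* ≈ 776, y* ≈ 19.9, z* ≈ 72.9

From dz/dt = 0: 0.00935y* = 0.186, so y* = 19.9.
From dx/dt = 0: 1.13(1 - x*/881) = 0.00677·19.9, giving x* = 881·(1 - 0.119) = 776.
From dy/dt = 0: 0.00326·776 - 0.372 = 0.0296z*, so z* = 2.16/0.0296 = 72.9.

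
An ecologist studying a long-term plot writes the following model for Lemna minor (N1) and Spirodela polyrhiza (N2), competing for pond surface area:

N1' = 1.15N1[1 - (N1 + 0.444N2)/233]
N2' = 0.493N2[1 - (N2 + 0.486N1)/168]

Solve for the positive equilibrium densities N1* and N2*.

N1* ≈ 202, N2* ≈ 69.8

Setting both brackets to zero gives the nullclines N1 + 0.444N2 = 233 and 0.486N1 + N2 = 168.
Substituting N2 = 168 - 0.486N1 into the first: N1(1 - 0.444·0.486) = 233 - 0.444·168.
So N1* = 158/0.784 = 202, and then N2* = 168 - 0.486·202 = 69.8.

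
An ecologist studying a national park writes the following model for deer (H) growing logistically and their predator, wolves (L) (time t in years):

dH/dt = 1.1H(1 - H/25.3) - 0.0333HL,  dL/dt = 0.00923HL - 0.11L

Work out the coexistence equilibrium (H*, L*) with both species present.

From dL/dt = 0 with L > 0: 0.00923H* = 0.11, so H* = 11.9.
Substitute into dH/dt = 0: 1.1(1 - 11.9/25.3) = 0.0333L*.
The bracket is 0.529, giving L* = 0.582/0.0333 = 17.5.

H* ≈ 11.9, L* ≈ 17.5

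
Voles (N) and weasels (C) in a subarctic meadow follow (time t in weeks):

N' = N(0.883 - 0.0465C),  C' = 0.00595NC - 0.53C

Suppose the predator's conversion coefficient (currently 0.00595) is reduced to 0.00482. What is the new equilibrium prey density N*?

N* ≈ 110

At the interior fixed point, setting dC/dt = 0 with C > 0 fixes N* = (predator death rate)/(NC coefficient) — independent of the other coefficients.
With the change, N* = 0.53/0.00482 = 110; it rises from 89.1.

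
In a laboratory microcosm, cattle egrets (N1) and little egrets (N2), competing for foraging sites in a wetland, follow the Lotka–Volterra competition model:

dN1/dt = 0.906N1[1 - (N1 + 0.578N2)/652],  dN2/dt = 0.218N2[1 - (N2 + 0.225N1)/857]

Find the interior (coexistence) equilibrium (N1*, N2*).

Setting both brackets to zero gives the nullclines N1 + 0.578N2 = 652 and 0.225N1 + N2 = 857.
Substituting N2 = 857 - 0.225N1 into the first: N1(1 - 0.578·0.225) = 652 - 0.578·857.
So N1* = 157/0.87 = 180, and then N2* = 857 - 0.225·180 = 816.

N1* ≈ 180, N2* ≈ 816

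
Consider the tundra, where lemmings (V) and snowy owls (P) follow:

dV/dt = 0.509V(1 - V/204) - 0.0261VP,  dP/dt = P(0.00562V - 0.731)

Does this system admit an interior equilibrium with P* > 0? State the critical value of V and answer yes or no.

The predator equation gives dP/dt > 0 only when V > 0.731/0.00562 = 130.
Without the predator, V → K = 204. Since 204 > 130, the predator can invade and persist.

Threshold V = 130; K > 130, so yes, the predator persists.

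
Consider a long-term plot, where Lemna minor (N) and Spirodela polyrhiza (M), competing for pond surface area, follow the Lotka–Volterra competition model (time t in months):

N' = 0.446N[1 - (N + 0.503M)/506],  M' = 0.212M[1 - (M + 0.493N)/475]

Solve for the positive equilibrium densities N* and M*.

Setting both brackets to zero gives the nullclines N + 0.503M = 506 and 0.493N + M = 475.
Substituting M = 475 - 0.493N into the first: N(1 - 0.503·0.493) = 506 - 0.503·475.
So N* = 267/0.752 = 355, and then M* = 475 - 0.493·355 = 300.

N* ≈ 355, M* ≈ 300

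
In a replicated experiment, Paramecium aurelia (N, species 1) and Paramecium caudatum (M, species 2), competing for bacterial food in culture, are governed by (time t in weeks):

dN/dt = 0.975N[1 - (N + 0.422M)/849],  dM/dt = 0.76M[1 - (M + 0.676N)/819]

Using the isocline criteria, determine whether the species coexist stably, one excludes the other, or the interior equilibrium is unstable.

Compare the nullcline intercepts: K1/α12 = 849/0.422 = 2010 > K2 = 819; K2/α21 = 819/0.676 = 1210 > K1 = 849.
Since both inequalities hold, each species can invade when rare, so the interior equilibrium is stable.

stable coexistence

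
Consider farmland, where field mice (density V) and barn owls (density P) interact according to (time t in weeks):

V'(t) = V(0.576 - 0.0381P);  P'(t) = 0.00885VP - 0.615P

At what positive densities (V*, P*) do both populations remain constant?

V* ≈ 69.5, P* ≈ 15.1

Set dP/dt = 0 with P > 0: 0.00885V - 0.615 = 0, so V* = 0.615/0.00885 = 69.5.
Set dV/dt = 0 with V > 0: 0.576 - 0.0381P = 0, so P* = 0.576/0.0381 = 15.1.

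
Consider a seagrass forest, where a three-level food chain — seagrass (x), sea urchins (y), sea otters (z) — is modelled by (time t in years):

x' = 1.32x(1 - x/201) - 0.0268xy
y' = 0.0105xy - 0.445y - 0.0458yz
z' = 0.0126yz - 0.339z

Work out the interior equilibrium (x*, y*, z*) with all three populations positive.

From dz/dt = 0: 0.0126y* = 0.339, so y* = 26.9.
From dx/dt = 0: 1.32(1 - x*/201) = 0.0268·26.9, giving x* = 201·(1 - 0.546) = 91.2.
From dy/dt = 0: 0.0105·91.2 - 0.445 = 0.0458z*, so z* = 0.513/0.0458 = 11.2.

x* ≈ 91.2, y* ≈ 26.9, z* ≈ 11.2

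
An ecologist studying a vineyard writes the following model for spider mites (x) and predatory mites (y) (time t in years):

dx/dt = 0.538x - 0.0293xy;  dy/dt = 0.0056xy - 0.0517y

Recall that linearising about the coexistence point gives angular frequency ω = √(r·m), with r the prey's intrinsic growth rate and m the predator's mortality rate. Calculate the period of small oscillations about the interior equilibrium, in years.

T ≈ 37.7 years

Here r = 0.538 and m = 0.0517, so r·m = 0.0278.
ω = √0.0278 = 0.167 per year, hence T = 2π/ω ≈ 37.7 years.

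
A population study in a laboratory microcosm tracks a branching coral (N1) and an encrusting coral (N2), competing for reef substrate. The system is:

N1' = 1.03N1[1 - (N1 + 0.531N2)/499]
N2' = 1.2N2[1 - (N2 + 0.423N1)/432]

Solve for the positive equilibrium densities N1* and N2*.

Setting both brackets to zero gives the nullclines N1 + 0.531N2 = 499 and 0.423N1 + N2 = 432.
Substituting N2 = 432 - 0.423N1 into the first: N1(1 - 0.531·0.423) = 499 - 0.531·432.
So N1* = 270/0.775 = 348, and then N2* = 432 - 0.423·348 = 285.

N1* ≈ 348, N2* ≈ 285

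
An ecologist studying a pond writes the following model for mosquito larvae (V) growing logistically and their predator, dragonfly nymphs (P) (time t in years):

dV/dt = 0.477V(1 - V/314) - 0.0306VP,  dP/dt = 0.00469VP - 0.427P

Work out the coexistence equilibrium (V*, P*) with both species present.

V* ≈ 91, P* ≈ 11.1

From dP/dt = 0 with P > 0: 0.00469V* = 0.427, so V* = 91.
Substitute into dV/dt = 0: 0.477(1 - 91/314) = 0.0306P*.
The bracket is 0.71, giving P* = 0.339/0.0306 = 11.1.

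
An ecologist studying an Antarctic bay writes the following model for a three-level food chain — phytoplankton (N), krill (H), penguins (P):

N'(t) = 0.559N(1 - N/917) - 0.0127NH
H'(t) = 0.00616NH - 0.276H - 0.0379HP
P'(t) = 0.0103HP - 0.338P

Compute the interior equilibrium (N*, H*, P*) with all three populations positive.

N* ≈ 233, H* ≈ 32.8, P* ≈ 30.6

From dP/dt = 0: 0.0103H* = 0.338, so H* = 32.8.
From dN/dt = 0: 0.559(1 - N*/917) = 0.0127·32.8, giving N* = 917·(1 - 0.746) = 233.
From dH/dt = 0: 0.00616·233 - 0.276 = 0.0379P*, so P* = 1.16/0.0379 = 30.6.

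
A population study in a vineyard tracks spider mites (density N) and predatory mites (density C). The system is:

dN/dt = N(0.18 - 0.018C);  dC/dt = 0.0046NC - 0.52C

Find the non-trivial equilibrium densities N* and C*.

Set dC/dt = 0 with C > 0: 0.0046N - 0.52 = 0, so N* = 0.52/0.0046 = 113.
Set dN/dt = 0 with N > 0: 0.18 - 0.018C = 0, so C* = 0.18/0.018 = 10.

N* ≈ 113, C* ≈ 10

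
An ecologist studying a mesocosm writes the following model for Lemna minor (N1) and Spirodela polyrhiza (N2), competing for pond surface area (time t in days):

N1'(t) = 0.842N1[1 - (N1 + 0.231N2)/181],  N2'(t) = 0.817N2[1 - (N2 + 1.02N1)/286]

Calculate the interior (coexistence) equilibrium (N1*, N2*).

Setting both brackets to zero gives the nullclines N1 + 0.231N2 = 181 and 1.02N1 + N2 = 286.
Substituting N2 = 286 - 1.02N1 into the first: N1(1 - 0.231·1.02) = 181 - 0.231·286.
So N1* = 115/0.764 = 150, and then N2* = 286 - 1.02·150 = 133.

N1* ≈ 150, N2* ≈ 133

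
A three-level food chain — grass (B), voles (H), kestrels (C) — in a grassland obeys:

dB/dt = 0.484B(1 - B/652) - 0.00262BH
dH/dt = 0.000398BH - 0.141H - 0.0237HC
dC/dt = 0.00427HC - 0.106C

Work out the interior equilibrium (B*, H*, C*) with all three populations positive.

From dC/dt = 0: 0.00427H* = 0.106, so H* = 24.8.
From dB/dt = 0: 0.484(1 - B*/652) = 0.00262·24.8, giving B* = 652·(1 - 0.134) = 564.
From dH/dt = 0: 0.000398·564 - 0.141 = 0.0237C*, so C* = 0.0836/0.0237 = 3.53.

B* ≈ 564, H* ≈ 24.8, C* ≈ 3.53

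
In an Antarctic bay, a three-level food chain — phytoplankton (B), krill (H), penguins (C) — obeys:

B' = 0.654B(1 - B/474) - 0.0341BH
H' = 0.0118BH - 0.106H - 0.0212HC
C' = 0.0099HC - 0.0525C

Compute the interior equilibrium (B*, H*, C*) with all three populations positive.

B* ≈ 343, H* ≈ 5.3, C* ≈ 186

From dC/dt = 0: 0.0099H* = 0.0525, so H* = 5.3.
From dB/dt = 0: 0.654(1 - B*/474) = 0.0341·5.3, giving B* = 474·(1 - 0.277) = 343.
From dH/dt = 0: 0.0118·343 - 0.106 = 0.0212C*, so C* = 3.94/0.0212 = 186.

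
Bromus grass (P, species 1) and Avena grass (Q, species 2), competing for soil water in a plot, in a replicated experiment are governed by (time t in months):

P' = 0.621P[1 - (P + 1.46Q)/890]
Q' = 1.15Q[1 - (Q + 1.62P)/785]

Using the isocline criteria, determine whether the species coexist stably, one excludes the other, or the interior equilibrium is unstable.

unstable coexistence (outcome depends on initial conditions)

Compare the nullcline intercepts: K1/α12 = 890/1.46 = 610 < K2 = 785; K2/α21 = 785/1.62 = 485 < K1 = 890.
Since both are reversed, neither can invade when rare; the interior point is a saddle.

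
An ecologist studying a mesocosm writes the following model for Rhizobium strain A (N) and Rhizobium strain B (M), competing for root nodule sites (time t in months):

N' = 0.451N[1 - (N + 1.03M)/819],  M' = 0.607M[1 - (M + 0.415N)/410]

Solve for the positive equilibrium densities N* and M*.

Setting both brackets to zero gives the nullclines N + 1.03M = 819 and 0.415N + M = 410.
Substituting M = 410 - 0.415N into the first: N(1 - 1.03·0.415) = 819 - 1.03·410.
So N* = 397/0.573 = 693, and then M* = 410 - 0.415·693 = 122.

N* ≈ 693, M* ≈ 122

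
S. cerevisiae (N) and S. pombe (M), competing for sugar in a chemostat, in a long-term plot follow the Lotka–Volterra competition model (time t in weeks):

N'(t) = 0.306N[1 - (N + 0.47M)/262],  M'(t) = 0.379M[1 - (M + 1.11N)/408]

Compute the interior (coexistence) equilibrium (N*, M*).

N* ≈ 147, M* ≈ 245

Setting both brackets to zero gives the nullclines N + 0.47M = 262 and 1.11N + M = 408.
Substituting M = 408 - 1.11N into the first: N(1 - 0.47·1.11) = 262 - 0.47·408.
So N* = 70.2/0.478 = 147, and then M* = 408 - 1.11·147 = 245.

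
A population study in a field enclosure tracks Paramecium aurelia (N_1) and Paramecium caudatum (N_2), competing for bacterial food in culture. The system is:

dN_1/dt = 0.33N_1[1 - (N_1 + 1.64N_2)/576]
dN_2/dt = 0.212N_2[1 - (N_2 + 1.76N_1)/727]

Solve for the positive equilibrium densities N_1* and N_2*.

N_1* ≈ 327, N_2* ≈ 152

Setting both brackets to zero gives the nullclines N_1 + 1.64N_2 = 576 and 1.76N_1 + N_2 = 727.
Substituting N_2 = 727 - 1.76N_1 into the first: N_1(1 - 1.64·1.76) = 576 - 1.64·727.
So N_1* = -616/-1.89 = 327, and then N_2* = 727 - 1.76·327 = 152.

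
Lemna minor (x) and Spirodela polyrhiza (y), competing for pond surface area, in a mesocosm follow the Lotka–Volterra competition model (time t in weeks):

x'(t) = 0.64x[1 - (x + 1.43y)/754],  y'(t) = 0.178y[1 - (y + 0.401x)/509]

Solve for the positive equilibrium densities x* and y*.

x* ≈ 61.3, y* ≈ 484

Setting both brackets to zero gives the nullclines x + 1.43y = 754 and 0.401x + y = 509.
Substituting y = 509 - 0.401x into the first: x(1 - 1.43·0.401) = 754 - 1.43·509.
So x* = 26.1/0.427 = 61.3, and then y* = 509 - 0.401·61.3 = 484.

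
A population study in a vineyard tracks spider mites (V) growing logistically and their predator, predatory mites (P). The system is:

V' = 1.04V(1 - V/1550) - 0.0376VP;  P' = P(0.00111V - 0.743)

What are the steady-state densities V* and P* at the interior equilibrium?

V* ≈ 669, P* ≈ 15.7

From dP/dt = 0 with P > 0: 0.00111V* = 0.743, so V* = 669.
Substitute into dV/dt = 0: 1.04(1 - 669/1550) = 0.0376P*.
The bracket is 0.568, giving P* = 0.591/0.0376 = 15.7.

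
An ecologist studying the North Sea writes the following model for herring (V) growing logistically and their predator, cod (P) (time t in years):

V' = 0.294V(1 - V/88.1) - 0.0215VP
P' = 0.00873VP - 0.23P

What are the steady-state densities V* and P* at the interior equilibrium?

V* ≈ 26.3, P* ≈ 9.59

From dP/dt = 0 with P > 0: 0.00873V* = 0.23, so V* = 26.3.
Substitute into dV/dt = 0: 0.294(1 - 26.3/88.1) = 0.0215P*.
The bracket is 0.701, giving P* = 0.206/0.0215 = 9.59.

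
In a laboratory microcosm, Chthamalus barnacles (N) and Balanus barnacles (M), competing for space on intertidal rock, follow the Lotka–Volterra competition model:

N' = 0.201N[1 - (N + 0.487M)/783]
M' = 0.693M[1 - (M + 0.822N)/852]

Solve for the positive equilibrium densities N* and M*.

Setting both brackets to zero gives the nullclines N + 0.487M = 783 and 0.822N + M = 852.
Substituting M = 852 - 0.822N into the first: N(1 - 0.487·0.822) = 783 - 0.487·852.
So N* = 368/0.6 = 614, and then M* = 852 - 0.822·614 = 347.

N* ≈ 614, M* ≈ 347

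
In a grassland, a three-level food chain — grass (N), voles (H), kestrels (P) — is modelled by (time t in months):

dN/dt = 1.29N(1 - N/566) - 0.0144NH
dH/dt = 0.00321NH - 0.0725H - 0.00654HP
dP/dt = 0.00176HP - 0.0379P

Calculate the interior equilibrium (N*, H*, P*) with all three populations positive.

N* ≈ 430, H* ≈ 21.5, P* ≈ 200

From dP/dt = 0: 0.00176H* = 0.0379, so H* = 21.5.
From dN/dt = 0: 1.29(1 - N*/566) = 0.0144·21.5, giving N* = 566·(1 - 0.24) = 430.
From dH/dt = 0: 0.00321·430 - 0.0725 = 0.00654P*, so P* = 1.31/0.00654 = 200.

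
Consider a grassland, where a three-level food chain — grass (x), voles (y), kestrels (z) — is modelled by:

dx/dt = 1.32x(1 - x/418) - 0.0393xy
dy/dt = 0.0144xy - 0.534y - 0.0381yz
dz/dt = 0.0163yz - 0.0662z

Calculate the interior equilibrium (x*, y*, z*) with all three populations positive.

x* ≈ 367, y* ≈ 4.06, z* ≈ 125

From dz/dt = 0: 0.0163y* = 0.0662, so y* = 4.06.
From dx/dt = 0: 1.32(1 - x*/418) = 0.0393·4.06, giving x* = 418·(1 - 0.121) = 367.
From dy/dt = 0: 0.0144·367 - 0.534 = 0.0381z*, so z* = 4.76/0.0381 = 125.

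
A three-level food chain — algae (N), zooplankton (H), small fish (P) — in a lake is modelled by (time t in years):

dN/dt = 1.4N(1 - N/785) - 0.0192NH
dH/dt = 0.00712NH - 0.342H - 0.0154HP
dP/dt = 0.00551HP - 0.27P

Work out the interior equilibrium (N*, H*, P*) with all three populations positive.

From dP/dt = 0: 0.00551H* = 0.27, so H* = 49.
From dN/dt = 0: 1.4(1 - N*/785) = 0.0192·49, giving N* = 785·(1 - 0.672) = 257.
From dH/dt = 0: 0.00712·257 - 0.342 = 0.0154P*, so P* = 1.49/0.0154 = 96.8.

N* ≈ 257, H* ≈ 49, P* ≈ 96.8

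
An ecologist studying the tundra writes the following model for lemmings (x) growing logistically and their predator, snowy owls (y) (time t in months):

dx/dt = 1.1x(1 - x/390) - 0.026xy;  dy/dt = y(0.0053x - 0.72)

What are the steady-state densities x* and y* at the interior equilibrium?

From dy/dt = 0 with y > 0: 0.0053x* = 0.72, so x* = 136.
Substitute into dx/dt = 0: 1.1(1 - 136/390) = 0.026y*.
The bracket is 0.652, giving y* = 0.717/0.026 = 27.6.

x* ≈ 136, y* ≈ 27.6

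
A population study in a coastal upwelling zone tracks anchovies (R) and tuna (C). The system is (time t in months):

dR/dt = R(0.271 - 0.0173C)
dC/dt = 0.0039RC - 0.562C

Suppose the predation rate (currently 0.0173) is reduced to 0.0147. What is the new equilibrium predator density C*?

C* ≈ 18.4

At the interior fixed point, setting dR/dt = 0 with R > 0 fixes C* = (prey growth rate)/(RC coefficient) — independent of the other coefficients.
With the change, C* = 0.271/0.0147 = 18.4; it rises from 15.7.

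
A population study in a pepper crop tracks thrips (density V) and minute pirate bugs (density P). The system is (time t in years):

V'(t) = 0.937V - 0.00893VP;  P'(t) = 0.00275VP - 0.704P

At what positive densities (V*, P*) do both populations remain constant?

Set dP/dt = 0 with P > 0: 0.00275V - 0.704 = 0, so V* = 0.704/0.00275 = 256.
Set dV/dt = 0 with V > 0: 0.937 - 0.00893P = 0, so P* = 0.937/0.00893 = 105.

V* ≈ 256, P* ≈ 105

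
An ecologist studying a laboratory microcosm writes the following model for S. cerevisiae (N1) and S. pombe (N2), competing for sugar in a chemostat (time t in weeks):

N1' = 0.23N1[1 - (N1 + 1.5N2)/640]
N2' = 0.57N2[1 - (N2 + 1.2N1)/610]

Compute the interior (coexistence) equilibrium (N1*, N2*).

N1* ≈ 344, N2* ≈ 198

Setting both brackets to zero gives the nullclines N1 + 1.5N2 = 640 and 1.2N1 + N2 = 610.
Substituting N2 = 610 - 1.2N1 into the first: N1(1 - 1.5·1.2) = 640 - 1.5·610.
So N1* = -275/-0.8 = 344, and then N2* = 610 - 1.2·344 = 198.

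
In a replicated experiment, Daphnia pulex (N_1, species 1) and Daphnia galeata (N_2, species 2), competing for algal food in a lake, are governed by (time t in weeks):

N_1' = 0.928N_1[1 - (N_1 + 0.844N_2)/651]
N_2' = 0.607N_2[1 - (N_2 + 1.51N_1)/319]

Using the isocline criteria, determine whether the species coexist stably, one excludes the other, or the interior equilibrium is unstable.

species 1 excludes species 2

Compare the nullcline intercepts: K1/α12 = 651/0.844 = 771 > K2 = 319; K2/α21 = 319/1.51 = 211 < K1 = 651.
Since the inequalities point opposite ways, species 1 can invade but species 2 cannot.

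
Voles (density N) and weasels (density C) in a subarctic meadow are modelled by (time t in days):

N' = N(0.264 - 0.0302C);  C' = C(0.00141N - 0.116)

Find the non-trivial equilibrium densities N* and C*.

N* ≈ 82.3, C* ≈ 8.74

Set dC/dt = 0 with C > 0: 0.00141N - 0.116 = 0, so N* = 0.116/0.00141 = 82.3.
Set dN/dt = 0 with N > 0: 0.264 - 0.0302C = 0, so C* = 0.264/0.0302 = 8.74.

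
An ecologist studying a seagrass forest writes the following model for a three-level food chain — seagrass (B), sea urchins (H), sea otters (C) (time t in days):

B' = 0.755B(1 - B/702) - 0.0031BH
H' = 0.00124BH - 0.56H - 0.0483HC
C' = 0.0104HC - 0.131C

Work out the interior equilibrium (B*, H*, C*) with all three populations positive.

B* ≈ 666, H* ≈ 12.6, C* ≈ 5.5

From dC/dt = 0: 0.0104H* = 0.131, so H* = 12.6.
From dB/dt = 0: 0.755(1 - B*/702) = 0.0031·12.6, giving B* = 702·(1 - 0.0517) = 666.
From dH/dt = 0: 0.00124·666 - 0.56 = 0.0483C*, so C* = 0.265/0.0483 = 5.5.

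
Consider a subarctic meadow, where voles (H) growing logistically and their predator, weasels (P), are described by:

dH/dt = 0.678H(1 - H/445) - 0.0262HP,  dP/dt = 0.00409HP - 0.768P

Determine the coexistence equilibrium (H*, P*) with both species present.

H* ≈ 188, P* ≈ 15

From dP/dt = 0 with P > 0: 0.00409H* = 0.768, so H* = 188.
Substitute into dH/dt = 0: 0.678(1 - 188/445) = 0.0262P*.
The bracket is 0.578, giving P* = 0.392/0.0262 = 15.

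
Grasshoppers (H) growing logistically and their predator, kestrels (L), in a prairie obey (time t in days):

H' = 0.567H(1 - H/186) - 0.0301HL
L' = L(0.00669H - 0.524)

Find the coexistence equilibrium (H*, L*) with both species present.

From dL/dt = 0 with L > 0: 0.00669H* = 0.524, so H* = 78.3.
Substitute into dH/dt = 0: 0.567(1 - 78.3/186) = 0.0301L*.
The bracket is 0.579, giving L* = 0.328/0.0301 = 10.9.

H* ≈ 78.3, L* ≈ 10.9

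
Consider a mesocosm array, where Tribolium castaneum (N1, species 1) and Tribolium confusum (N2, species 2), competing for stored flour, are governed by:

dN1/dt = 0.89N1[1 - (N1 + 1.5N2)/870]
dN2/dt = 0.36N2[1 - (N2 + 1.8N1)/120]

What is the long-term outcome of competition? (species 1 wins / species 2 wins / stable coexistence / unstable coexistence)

Compare the nullcline intercepts: K1/α12 = 870/1.5 = 580 > K2 = 120; K2/α21 = 120/1.8 = 66.7 < K1 = 870.
Since the inequalities point opposite ways, species 1 can invade but species 2 cannot.

species 1 excludes species 2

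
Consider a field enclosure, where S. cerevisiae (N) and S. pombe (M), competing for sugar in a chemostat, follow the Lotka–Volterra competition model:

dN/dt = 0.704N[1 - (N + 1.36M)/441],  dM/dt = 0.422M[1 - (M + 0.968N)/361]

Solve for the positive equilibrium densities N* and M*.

Setting both brackets to zero gives the nullclines N + 1.36M = 441 and 0.968N + M = 361.
Substituting M = 361 - 0.968N into the first: N(1 - 1.36·0.968) = 441 - 1.36·361.
So N* = -50/-0.316 = 158, and then M* = 361 - 0.968·158 = 208.

N* ≈ 158, M* ≈ 208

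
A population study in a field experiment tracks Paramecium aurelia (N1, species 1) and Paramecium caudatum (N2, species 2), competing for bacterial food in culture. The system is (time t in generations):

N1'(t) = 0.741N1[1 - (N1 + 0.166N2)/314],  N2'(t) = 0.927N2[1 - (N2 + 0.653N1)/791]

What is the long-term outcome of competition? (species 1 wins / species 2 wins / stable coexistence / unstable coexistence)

Compare the nullcline intercepts: K1/α12 = 314/0.166 = 1890 > K2 = 791; K2/α21 = 791/0.653 = 1210 > K1 = 314.
Since both inequalities hold, each species can invade when rare, so the interior equilibrium is stable.

stable coexistence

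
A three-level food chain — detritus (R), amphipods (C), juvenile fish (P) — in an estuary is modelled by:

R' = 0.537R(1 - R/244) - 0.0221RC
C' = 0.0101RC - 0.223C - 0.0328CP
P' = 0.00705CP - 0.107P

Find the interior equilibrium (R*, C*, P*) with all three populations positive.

R* ≈ 91.6, C* ≈ 15.2, P* ≈ 21.4

From dP/dt = 0: 0.00705C* = 0.107, so C* = 15.2.
From dR/dt = 0: 0.537(1 - R*/244) = 0.0221·15.2, giving R* = 244·(1 - 0.625) = 91.6.
From dC/dt = 0: 0.0101·91.6 - 0.223 = 0.0328P*, so P* = 0.702/0.0328 = 21.4.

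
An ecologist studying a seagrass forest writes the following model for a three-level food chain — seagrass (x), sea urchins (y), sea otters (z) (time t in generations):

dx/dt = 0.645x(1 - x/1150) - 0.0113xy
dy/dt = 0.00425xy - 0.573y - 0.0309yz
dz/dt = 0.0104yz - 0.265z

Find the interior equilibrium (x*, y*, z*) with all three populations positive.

From dz/dt = 0: 0.0104y* = 0.265, so y* = 25.5.
From dx/dt = 0: 0.645(1 - x*/1150) = 0.0113·25.5, giving x* = 1150·(1 - 0.446) = 637.
From dy/dt = 0: 0.00425·637 - 0.573 = 0.0309z*, so z* = 2.13/0.0309 = 69.

x* ≈ 637, y* ≈ 25.5, z* ≈ 69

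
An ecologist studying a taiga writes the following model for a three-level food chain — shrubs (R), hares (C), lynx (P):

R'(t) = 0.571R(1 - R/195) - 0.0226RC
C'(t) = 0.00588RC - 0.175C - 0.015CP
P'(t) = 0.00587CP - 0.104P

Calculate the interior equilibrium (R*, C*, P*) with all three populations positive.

From dP/dt = 0: 0.00587C* = 0.104, so C* = 17.7.
From dR/dt = 0: 0.571(1 - R*/195) = 0.0226·17.7, giving R* = 195·(1 - 0.701) = 58.3.
From dC/dt = 0: 0.00588·58.3 - 0.175 = 0.015P*, so P* = 0.168/0.015 = 11.2.

R* ≈ 58.3, C* ≈ 17.7, P* ≈ 11.2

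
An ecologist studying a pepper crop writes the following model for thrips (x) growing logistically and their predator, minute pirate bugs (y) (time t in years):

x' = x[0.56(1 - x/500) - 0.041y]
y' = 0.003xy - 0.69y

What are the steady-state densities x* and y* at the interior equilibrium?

From dy/dt = 0 with y > 0: 0.003x* = 0.69, so x* = 230.
Substitute into dx/dt = 0: 0.56(1 - 230/500) = 0.041y*.
The bracket is 0.54, giving y* = 0.302/0.041 = 7.38.

x* ≈ 230, y* ≈ 7.38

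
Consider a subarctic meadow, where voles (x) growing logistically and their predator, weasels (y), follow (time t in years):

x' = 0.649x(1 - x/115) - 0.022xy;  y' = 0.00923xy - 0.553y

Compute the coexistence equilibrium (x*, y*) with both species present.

x* ≈ 59.9, y* ≈ 14.1

From dy/dt = 0 with y > 0: 0.00923x* = 0.553, so x* = 59.9.
Substitute into dx/dt = 0: 0.649(1 - 59.9/115) = 0.022y*.
The bracket is 0.479, giving y* = 0.311/0.022 = 14.1.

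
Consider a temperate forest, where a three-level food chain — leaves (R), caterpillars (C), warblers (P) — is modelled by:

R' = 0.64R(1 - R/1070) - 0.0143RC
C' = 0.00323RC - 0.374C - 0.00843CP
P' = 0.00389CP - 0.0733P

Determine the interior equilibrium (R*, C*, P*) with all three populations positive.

R* ≈ 620, C* ≈ 18.8, P* ≈ 193

From dP/dt = 0: 0.00389C* = 0.0733, so C* = 18.8.
From dR/dt = 0: 0.64(1 - R*/1070) = 0.0143·18.8, giving R* = 1070·(1 - 0.421) = 620.
From dC/dt = 0: 0.00323·620 - 0.374 = 0.00843P*, so P* = 1.63/0.00843 = 193.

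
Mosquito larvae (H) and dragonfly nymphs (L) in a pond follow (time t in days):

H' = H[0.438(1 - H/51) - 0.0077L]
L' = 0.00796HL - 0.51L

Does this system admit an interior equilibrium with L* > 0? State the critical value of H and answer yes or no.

Threshold H = 64.1; K < 64.1, so no, the predator goes extinct.

The predator equation gives dL/dt > 0 only when H > 0.51/0.00796 = 64.1.
Without the predator, H → K = 51. Since 51 < 64.1, the predator cannot invade.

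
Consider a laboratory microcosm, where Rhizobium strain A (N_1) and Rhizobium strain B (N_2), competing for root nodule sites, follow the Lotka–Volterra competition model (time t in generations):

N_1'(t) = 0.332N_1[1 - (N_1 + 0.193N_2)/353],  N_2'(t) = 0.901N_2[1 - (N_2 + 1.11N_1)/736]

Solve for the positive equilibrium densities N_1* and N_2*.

Setting both brackets to zero gives the nullclines N_1 + 0.193N_2 = 353 and 1.11N_1 + N_2 = 736.
Substituting N_2 = 736 - 1.11N_1 into the first: N_1(1 - 0.193·1.11) = 353 - 0.193·736.
So N_1* = 211/0.786 = 268, and then N_2* = 736 - 1.11·268 = 438.

N_1* ≈ 268, N_2* ≈ 438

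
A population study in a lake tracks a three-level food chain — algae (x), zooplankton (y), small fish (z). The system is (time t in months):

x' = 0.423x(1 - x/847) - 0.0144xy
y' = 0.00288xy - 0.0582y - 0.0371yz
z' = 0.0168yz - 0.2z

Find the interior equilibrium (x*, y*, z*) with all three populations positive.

x* ≈ 504, y* ≈ 11.9, z* ≈ 37.5

From dz/dt = 0: 0.0168y* = 0.2, so y* = 11.9.
From dx/dt = 0: 0.423(1 - x*/847) = 0.0144·11.9, giving x* = 847·(1 - 0.405) = 504.
From dy/dt = 0: 0.00288·504 - 0.0582 = 0.0371z*, so z* = 1.39/0.0371 = 37.5.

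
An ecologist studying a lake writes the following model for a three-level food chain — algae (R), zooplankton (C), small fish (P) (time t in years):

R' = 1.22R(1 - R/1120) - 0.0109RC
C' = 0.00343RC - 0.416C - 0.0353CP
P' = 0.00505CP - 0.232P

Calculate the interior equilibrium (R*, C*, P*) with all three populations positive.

R* ≈ 660, C* ≈ 45.9, P* ≈ 52.4

From dP/dt = 0: 0.00505C* = 0.232, so C* = 45.9.
From dR/dt = 0: 1.22(1 - R*/1120) = 0.0109·45.9, giving R* = 1120·(1 - 0.41) = 660.
From dC/dt = 0: 0.00343·660 - 0.416 = 0.0353P*, so P* = 1.85/0.0353 = 52.4.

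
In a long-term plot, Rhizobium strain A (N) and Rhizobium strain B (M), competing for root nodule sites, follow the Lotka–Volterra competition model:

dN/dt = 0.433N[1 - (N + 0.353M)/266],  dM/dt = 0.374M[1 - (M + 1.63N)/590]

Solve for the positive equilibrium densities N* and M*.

N* ≈ 136, M* ≈ 368

Setting both brackets to zero gives the nullclines N + 0.353M = 266 and 1.63N + M = 590.
Substituting M = 590 - 1.63N into the first: N(1 - 0.353·1.63) = 266 - 0.353·590.
So N* = 57.7/0.425 = 136, and then M* = 590 - 1.63·136 = 368.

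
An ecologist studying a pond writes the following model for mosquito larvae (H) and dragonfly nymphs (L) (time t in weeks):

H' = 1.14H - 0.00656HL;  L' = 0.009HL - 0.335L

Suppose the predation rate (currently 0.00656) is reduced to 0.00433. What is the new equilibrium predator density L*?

L* ≈ 263

At the interior fixed point, setting dH/dt = 0 with H > 0 fixes L* = (prey growth rate)/(HL coefficient) — independent of the other coefficients.
With the change, L* = 1.14/0.00433 = 263; it rises from 174.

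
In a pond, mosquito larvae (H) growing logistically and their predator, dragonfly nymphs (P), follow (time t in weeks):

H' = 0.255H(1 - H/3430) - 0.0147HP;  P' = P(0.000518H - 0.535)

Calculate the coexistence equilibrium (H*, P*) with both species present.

From dP/dt = 0 with P > 0: 0.000518H* = 0.535, so H* = 1030.
Substitute into dH/dt = 0: 0.255(1 - 1030/3430) = 0.0147P*.
The bracket is 0.699, giving P* = 0.178/0.0147 = 12.1.

H* ≈ 1030, P* ≈ 12.1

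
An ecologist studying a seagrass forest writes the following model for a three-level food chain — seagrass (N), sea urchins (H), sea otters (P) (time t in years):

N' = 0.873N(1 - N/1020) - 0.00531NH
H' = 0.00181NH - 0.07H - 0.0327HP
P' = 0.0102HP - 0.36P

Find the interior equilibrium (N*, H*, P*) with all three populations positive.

N* ≈ 801, H* ≈ 35.3, P* ≈ 42.2

From dP/dt = 0: 0.0102H* = 0.36, so H* = 35.3.
From dN/dt = 0: 0.873(1 - N*/1020) = 0.00531·35.3, giving N* = 1020·(1 - 0.215) = 801.
From dH/dt = 0: 0.00181·801 - 0.07 = 0.0327P*, so P* = 1.38/0.0327 = 42.2.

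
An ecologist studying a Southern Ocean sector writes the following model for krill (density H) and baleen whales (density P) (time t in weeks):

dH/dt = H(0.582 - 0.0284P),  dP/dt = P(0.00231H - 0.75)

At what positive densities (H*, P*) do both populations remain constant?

H* ≈ 325, P* ≈ 20.5

Set dP/dt = 0 with P > 0: 0.00231H - 0.75 = 0, so H* = 0.75/0.00231 = 325.
Set dH/dt = 0 with H > 0: 0.582 - 0.0284P = 0, so P* = 0.582/0.0284 = 20.5.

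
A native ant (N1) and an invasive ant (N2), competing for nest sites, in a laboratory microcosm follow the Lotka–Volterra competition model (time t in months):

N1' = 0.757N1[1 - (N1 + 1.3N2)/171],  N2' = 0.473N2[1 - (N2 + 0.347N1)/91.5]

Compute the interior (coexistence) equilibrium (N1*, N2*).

N1* ≈ 94.8, N2* ≈ 58.6

Setting both brackets to zero gives the nullclines N1 + 1.3N2 = 171 and 0.347N1 + N2 = 91.5.
Substituting N2 = 91.5 - 0.347N1 into the first: N1(1 - 1.3·0.347) = 171 - 1.3·91.5.
So N1* = 52/0.549 = 94.8, and then N2* = 91.5 - 0.347·94.8 = 58.6.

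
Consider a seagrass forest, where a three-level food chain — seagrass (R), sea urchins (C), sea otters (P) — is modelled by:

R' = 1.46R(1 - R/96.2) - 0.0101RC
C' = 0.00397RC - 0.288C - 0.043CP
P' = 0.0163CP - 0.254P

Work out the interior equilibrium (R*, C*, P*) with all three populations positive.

R* ≈ 85.8, C* ≈ 15.6, P* ≈ 1.23

From dP/dt = 0: 0.0163C* = 0.254, so C* = 15.6.
From dR/dt = 0: 1.46(1 - R*/96.2) = 0.0101·15.6, giving R* = 96.2·(1 - 0.108) = 85.8.
From dC/dt = 0: 0.00397·85.8 - 0.288 = 0.043P*, so P* = 0.0527/0.043 = 1.23.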